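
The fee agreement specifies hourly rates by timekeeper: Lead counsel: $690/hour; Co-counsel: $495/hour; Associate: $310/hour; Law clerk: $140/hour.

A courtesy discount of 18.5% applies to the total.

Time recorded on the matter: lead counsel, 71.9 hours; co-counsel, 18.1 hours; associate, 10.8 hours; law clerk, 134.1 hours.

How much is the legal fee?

$65,764.39

Lead counsel: 71.9 × $690 = $49,611.00
Co-counsel: 18.1 × $495 = $8,959.50
Associate: 10.8 × $310 = $3,348.00
Law clerk: 134.1 × $140 = $18,774.00
Subtotal: $80,692.50
Less 18.5% discount: −$14,928.11
Total: $80,692.50 − $14,928.11 = $65,764.39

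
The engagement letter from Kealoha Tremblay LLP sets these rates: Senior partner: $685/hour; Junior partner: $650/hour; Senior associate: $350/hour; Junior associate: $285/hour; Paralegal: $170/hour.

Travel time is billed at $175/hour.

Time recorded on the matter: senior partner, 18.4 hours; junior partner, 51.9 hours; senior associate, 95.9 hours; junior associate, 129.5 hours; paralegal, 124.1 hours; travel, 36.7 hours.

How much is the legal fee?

$144,331.00

Senior partner: 18.4 × $685 = $12,604.00
Junior partner: 51.9 × $650 = $33,735.00
Senior associate: 95.9 × $350 = $33,565.00
Junior associate: 129.5 × $285 = $36,907.50
Paralegal: 124.1 × $170 = $21,097.00
Subtotal: $12,604.00 + $33,735.00 + $33,565.00 + $36,907.50 + $21,097.00 = $137,908.50
Travel: 36.7 × $175 = $6,422.50
Total: $137,908.50 + $6,422.50 = $144,331.00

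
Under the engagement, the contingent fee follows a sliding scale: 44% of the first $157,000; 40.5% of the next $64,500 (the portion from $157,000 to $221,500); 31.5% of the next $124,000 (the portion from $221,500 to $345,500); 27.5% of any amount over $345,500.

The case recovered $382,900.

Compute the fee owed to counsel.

$144,547.50

First $157,000 at 44% = $69,080.00
Next $64,500 at 40.5% = $26,122.50
Next $124,000 at 31.5% = $39,060.00
Remaining $37,400 at 27.5% = $10,285.00
Fee: $69,080.00 + $26,122.50 + $39,060.00 + $10,285.00 = $144,547.50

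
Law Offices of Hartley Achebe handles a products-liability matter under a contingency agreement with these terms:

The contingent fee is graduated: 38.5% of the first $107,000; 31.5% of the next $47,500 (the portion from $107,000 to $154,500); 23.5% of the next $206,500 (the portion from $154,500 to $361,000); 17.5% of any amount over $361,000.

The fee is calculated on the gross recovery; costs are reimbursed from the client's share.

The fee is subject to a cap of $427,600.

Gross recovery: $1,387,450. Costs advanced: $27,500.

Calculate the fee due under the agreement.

Fee base is the gross recovery, $1,387,450; costs are reimbursed separately.
First $107,000 at 38.5% = $41,195.00
Next $47,500 at 31.5% = $14,962.50
Next $206,500 at 23.5% = $48,527.50
Remaining $1,026,450 at 17.5% = $179,628.75
Fee: $41,195.00 + $14,962.50 + $48,527.50 + $179,628.75 = $284,313.75
$284,313.75 is under the $427,600 cap.

$284,313.75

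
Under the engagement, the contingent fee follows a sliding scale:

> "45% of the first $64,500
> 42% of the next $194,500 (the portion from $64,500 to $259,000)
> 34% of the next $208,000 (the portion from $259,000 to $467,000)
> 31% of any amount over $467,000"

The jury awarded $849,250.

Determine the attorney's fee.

First $64,500 at 45% = $29,025.00
Next $194,500 at 42% = $81,690.00
Next $208,000 at 34% = $70,720.00
Remaining $382,250 at 31% = $118,497.50
Fee: $29,025.00 + $81,690.00 + $70,720.00 + $118,497.50 = $299,932.50

$299,932.50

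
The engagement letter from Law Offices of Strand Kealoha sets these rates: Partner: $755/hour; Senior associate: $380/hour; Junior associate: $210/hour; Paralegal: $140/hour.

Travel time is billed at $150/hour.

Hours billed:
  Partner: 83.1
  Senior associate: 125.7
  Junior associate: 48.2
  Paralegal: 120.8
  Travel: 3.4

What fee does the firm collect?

$138,050.50

Partner: 83.1 × $755 = $62,740.50
Senior associate: 125.7 × $380 = $47,766.00
Junior associate: 48.2 × $210 = $10,122.00
Paralegal: 120.8 × $140 = $16,912.00
Subtotal: $62,740.50 + $47,766.00 + $10,122.00 + $16,912.00 = $137,540.50
Travel: 3.4 × $150 = $510.00
Total: $137,540.50 + $510.00 = $138,050.50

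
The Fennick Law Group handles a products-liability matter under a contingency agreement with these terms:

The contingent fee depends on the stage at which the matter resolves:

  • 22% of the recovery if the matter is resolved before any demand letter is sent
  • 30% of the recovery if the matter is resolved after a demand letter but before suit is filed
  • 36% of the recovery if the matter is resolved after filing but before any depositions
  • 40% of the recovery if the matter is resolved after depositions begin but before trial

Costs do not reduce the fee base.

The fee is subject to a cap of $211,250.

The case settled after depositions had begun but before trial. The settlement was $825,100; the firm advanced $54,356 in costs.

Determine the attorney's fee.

$211,250.00

Fee base is the gross recovery, $825,100; costs are reimbursed separately.
The matter settled after depositions had begun but before trial, so the 40% rate applies.
$825,100 × 40% = $330,040.00
$330,040.00 exceeds the $211,250 cap, so the fee is capped at $211,250.00.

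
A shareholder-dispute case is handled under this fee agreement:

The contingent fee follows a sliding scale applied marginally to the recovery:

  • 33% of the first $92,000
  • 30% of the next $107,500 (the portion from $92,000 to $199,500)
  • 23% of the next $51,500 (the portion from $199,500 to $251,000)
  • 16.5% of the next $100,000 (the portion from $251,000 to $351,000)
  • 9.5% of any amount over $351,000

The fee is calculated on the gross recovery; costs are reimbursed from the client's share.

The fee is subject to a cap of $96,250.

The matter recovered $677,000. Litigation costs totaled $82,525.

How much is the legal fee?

$96,250.00

Fee base is the gross recovery, $677,000; costs are reimbursed separately.
First $92,000 at 33% = $30,360.00
Next $107,500 at 30% = $32,250.00
Next $51,500 at 23% = $11,845.00
Next $100,000 at 16.5% = $16,500.00
Remaining $326,000 at 9.5% = $30,970.00
Fee: $30,360.00 + $32,250.00 + $11,845.00 + $16,500.00 + $30,970.00 = $121,925.00
$121,925.00 exceeds the $96,250 cap, so the fee is capped at $96,250.00.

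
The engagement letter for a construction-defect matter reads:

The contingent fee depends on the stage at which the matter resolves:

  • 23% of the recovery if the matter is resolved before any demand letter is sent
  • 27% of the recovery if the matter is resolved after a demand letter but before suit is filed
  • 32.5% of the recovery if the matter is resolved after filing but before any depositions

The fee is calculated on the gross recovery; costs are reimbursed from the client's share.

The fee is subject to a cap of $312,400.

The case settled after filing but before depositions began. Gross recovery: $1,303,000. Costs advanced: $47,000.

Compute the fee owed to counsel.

Fee base is the gross recovery, $1,303,000; costs are reimbursed separately.
The matter settled after filing but before depositions began, so the 32.5% rate applies.
$1,303,000 × 32.5% = $423,475.00
$423,475.00 exceeds the $312,400 cap, so the fee is capped at $312,400.00.

$312,400.00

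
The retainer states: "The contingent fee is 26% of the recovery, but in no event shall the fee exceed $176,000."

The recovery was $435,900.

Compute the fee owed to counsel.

26% of $435,900 = $113,334.00
That is under the $176,000 cap.

$113,334.00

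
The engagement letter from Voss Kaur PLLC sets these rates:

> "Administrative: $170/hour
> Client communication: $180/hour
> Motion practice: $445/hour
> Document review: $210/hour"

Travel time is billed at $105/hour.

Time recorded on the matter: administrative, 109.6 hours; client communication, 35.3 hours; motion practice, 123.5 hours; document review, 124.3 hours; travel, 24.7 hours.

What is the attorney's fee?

$108,640.00

Administrative: 109.6 × $170 = $18,632.00
Client communication: 35.3 × $180 = $6,354.00
Motion practice: 123.5 × $445 = $54,957.50
Document review: 124.3 × $210 = $26,103.00
Subtotal: $18,632.00 + $6,354.00 + $54,957.50 + $26,103.00 = $106,046.50
Travel: 24.7 × $105 = $2,593.50
Total: $106,046.50 + $2,593.50 = $108,640.00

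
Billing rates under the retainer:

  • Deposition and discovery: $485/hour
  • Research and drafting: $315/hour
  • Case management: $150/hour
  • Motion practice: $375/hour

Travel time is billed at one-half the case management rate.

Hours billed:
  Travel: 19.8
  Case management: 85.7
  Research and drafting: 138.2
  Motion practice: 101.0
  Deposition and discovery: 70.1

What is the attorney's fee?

Deposition and discovery: 70.1 × $485 = $33,998.50
Research and drafting: 138.2 × $315 = $43,533.00
Case management: 85.7 × $150 = $12,855.00
Motion practice: 101.0 × $375 = $37,875.00
Subtotal: $33,998.50 + $43,533.00 + $12,855.00 + $37,875.00 = $128,261.50
Travel: 19.8 × ($150 ÷ 2) = 19.8 × $75.00 = $1,485.00
Total: $128,261.50 + $1,485.00 = $129,746.50

$129,746.50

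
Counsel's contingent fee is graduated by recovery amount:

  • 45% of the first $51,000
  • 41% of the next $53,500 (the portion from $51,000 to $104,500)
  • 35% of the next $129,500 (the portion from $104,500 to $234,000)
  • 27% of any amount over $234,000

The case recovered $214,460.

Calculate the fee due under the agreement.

$83,371.00

First $51,000 at 45% = $22,950.00
Next $53,500 at 41% = $21,935.00
Remaining $109,960 at 35% = $38,486.00
Fee: $22,950.00 + $21,935.00 + $38,486.00 = $83,371.00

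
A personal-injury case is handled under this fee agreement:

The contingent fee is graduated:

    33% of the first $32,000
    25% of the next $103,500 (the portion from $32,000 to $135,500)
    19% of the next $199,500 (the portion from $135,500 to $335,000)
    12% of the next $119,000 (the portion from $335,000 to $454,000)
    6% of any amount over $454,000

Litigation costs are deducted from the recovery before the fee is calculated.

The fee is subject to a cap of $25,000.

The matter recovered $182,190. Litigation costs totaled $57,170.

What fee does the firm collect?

Fee base (net of costs): $182,190 − $57,170 = $125,020
First $32,000 at 33% = $10,560.00
Remaining $93,020 at 25% = $23,255.00
Fee: $10,560.00 + $23,255.00 = $33,815.00
$33,815.00 exceeds the $25,000 cap, so the fee is capped at $25,000.00.

$25,000.00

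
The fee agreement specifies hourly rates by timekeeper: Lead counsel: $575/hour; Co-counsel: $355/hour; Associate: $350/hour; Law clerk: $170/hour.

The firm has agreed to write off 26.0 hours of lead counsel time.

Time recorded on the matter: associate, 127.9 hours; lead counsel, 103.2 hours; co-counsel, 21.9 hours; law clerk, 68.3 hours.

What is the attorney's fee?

$108,540.50

Lead counsel: 103.2 × $575 = $59,340.00
Co-counsel: 21.9 × $355 = $7,774.50
Associate: 127.9 × $350 = $44,765.00
Law clerk: 68.3 × $170 = $11,611.00
Subtotal: $123,490.50
Write-off: 26.0 × $575 = $14,950.00
Total: $123,490.50 − $14,950.00 = $108,540.50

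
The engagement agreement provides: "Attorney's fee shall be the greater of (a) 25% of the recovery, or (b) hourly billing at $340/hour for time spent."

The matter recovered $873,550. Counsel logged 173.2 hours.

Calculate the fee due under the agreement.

(a) 25% of $873,550 = $218,387.50
(b) 173.2 × $340 = $58,888.00
The greater is (a): $218,387.50.

$218,387.50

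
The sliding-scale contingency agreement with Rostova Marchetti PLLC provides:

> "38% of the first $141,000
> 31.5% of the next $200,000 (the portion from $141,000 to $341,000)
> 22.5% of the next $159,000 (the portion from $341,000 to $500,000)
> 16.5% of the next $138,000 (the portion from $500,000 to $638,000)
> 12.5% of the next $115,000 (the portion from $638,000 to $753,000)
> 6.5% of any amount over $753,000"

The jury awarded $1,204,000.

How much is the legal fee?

First $141,000 at 38% = $53,580.00
Next $200,000 at 31.5% = $63,000.00
Next $159,000 at 22.5% = $35,775.00
Next $138,000 at 16.5% = $22,770.00
Next $115,000 at 12.5% = $14,375.00
Remaining $451,000 at 6.5% = $29,315.00
Fee: $53,580.00 + $63,000.00 + $35,775.00 + $22,770.00 + $14,375.00 + $29,315.00 = $218,815.00

$218,815.00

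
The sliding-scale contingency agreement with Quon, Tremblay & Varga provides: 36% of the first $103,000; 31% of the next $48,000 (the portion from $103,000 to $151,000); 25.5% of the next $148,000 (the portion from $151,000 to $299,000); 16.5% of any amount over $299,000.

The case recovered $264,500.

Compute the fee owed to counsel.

First $103,000 at 36% = $37,080.00
Next $48,000 at 31% = $14,880.00
Remaining $113,500 at 25.5% = $28,942.50
Fee: $37,080.00 + $14,880.00 + $28,942.50 = $80,902.50

$80,902.50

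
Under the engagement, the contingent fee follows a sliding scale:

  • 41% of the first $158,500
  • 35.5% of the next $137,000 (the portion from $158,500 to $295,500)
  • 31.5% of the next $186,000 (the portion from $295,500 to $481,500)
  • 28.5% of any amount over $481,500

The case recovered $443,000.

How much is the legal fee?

First $158,500 at 41% = $64,985.00
Next $137,000 at 35.5% = $48,635.00
Remaining $147,500 at 31.5% = $46,462.50
Fee: $64,985.00 + $48,635.00 + $46,462.50 = $160,082.50

$160,082.50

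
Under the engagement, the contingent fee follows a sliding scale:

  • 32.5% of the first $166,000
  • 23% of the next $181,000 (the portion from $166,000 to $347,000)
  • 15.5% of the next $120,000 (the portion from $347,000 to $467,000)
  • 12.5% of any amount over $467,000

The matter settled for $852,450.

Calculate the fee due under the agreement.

First $166,000 at 32.5% = $53,950.00
Next $181,000 at 23% = $41,630.00
Next $120,000 at 15.5% = $18,600.00
Remaining $385,450 at 12.5% = $48,181.25
Fee: $53,950.00 + $41,630.00 + $18,600.00 + $48,181.25 = $162,361.25

$162,361.25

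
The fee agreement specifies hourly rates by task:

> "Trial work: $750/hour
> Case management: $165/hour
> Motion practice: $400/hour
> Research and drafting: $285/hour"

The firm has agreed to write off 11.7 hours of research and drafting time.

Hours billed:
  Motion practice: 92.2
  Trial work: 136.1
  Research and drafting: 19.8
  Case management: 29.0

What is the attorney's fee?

$146,048.50

Trial work: 136.1 × $750 = $102,075.00
Case management: 29.0 × $165 = $4,785.00
Motion practice: 92.2 × $400 = $36,880.00
Research and drafting: 19.8 × $285 = $5,643.00
Subtotal: $149,383.00
Write-off: 11.7 × $285 = $3,334.50
Total: $149,383.00 − $3,334.50 = $146,048.50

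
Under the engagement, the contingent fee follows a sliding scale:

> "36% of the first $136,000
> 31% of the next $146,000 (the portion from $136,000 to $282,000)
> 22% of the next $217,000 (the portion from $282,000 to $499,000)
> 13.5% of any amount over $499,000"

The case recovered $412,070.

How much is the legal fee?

First $136,000 at 36% = $48,960.00
Next $146,000 at 31% = $45,260.00
Remaining $130,070 at 22% = $28,615.40
Fee: $48,960.00 + $45,260.00 + $28,615.40 = $122,835.40

$122,835.40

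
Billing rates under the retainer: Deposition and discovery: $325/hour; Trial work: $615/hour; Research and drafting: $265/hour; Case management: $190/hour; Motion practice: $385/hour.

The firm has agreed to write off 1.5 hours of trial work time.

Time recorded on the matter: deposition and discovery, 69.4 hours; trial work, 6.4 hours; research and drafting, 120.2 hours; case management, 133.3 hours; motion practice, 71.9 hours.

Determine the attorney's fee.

Deposition and discovery: 69.4 × $325 = $22,555.00
Trial work: 6.4 × $615 = $3,936.00
Research and drafting: 120.2 × $265 = $31,853.00
Case management: 133.3 × $190 = $25,327.00
Motion practice: 71.9 × $385 = $27,681.50
Subtotal: $111,352.50
Write-off: 1.5 × $615 = $922.50
Total: $111,352.50 − $922.50 = $110,430.00

$110,430.00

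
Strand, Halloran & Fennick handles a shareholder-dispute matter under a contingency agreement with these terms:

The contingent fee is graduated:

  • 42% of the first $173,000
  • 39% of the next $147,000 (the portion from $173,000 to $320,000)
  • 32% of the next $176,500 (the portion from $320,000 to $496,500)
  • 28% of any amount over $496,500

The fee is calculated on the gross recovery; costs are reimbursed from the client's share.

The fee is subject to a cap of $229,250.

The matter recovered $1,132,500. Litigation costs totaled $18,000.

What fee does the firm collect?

Fee base is the gross recovery, $1,132,500; costs are reimbursed separately.
First $173,000 at 42% = $72,660.00
Next $147,000 at 39% = $57,330.00
Next $176,500 at 32% = $56,480.00
Remaining $636,000 at 28% = $178,080.00
Fee: $72,660.00 + $57,330.00 + $56,480.00 + $178,080.00 = $364,550.00
$364,550.00 exceeds the $229,250 cap, so the fee is capped at $229,250.00.

$229,250.00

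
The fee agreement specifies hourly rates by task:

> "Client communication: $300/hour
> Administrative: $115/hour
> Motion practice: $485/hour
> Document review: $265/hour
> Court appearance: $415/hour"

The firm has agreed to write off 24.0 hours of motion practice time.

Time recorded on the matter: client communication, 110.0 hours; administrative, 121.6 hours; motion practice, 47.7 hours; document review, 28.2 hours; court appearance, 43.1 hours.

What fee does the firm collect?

$83,838.00

Client communication: 110.0 × $300 = $33,000.00
Administrative: 121.6 × $115 = $13,984.00
Motion practice: 47.7 × $485 = $23,134.50
Document review: 28.2 × $265 = $7,473.00
Court appearance: 43.1 × $415 = $17,886.50
Subtotal: $95,478.00
Write-off: 24.0 × $485 = $11,640.00
Total: $95,478.00 − $11,640.00 = $83,838.00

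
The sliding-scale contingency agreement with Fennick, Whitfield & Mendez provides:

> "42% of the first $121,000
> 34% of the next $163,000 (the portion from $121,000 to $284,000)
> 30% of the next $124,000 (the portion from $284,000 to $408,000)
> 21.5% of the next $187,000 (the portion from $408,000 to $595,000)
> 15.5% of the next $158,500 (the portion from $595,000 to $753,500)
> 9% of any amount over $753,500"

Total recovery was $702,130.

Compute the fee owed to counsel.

First $121,000 at 42% = $50,820.00
Next $163,000 at 34% = $55,420.00
Next $124,000 at 30% = $37,200.00
Next $187,000 at 21.5% = $40,205.00
Remaining $107,130 at 15.5% = $16,605.15
Fee: $50,820.00 + $55,420.00 + $37,200.00 + $40,205.00 + $16,605.15 = $200,250.15

$200,250.15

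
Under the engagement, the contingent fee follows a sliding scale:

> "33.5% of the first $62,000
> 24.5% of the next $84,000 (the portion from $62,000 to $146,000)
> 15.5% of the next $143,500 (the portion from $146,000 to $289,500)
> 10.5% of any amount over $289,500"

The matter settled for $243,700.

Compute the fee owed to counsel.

$56,493.50

First $62,000 at 33.5% = $20,770.00
Next $84,000 at 24.5% = $20,580.00
Remaining $97,700 at 15.5% = $15,143.50
Fee: $20,770.00 + $20,580.00 + $15,143.50 = $56,493.50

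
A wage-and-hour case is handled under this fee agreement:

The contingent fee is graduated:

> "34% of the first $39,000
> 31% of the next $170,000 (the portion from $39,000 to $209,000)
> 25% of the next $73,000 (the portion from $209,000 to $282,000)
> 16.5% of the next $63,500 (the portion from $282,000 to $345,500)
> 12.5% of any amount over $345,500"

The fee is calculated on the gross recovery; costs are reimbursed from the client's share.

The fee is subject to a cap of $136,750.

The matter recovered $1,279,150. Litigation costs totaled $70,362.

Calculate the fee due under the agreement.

$136,750.00

Fee base is the gross recovery, $1,279,150; costs are reimbursed separately.
First $39,000 at 34% = $13,260.00
Next $170,000 at 31% = $52,700.00
Next $73,000 at 25% = $18,250.00
Next $63,500 at 16.5% = $10,477.50
Remaining $933,650 at 12.5% = $116,706.25
Fee: $13,260.00 + $52,700.00 + $18,250.00 + $10,477.50 + $116,706.25 = $211,393.75
$211,393.75 exceeds the $136,750 cap, so the fee is capped at $136,750.00.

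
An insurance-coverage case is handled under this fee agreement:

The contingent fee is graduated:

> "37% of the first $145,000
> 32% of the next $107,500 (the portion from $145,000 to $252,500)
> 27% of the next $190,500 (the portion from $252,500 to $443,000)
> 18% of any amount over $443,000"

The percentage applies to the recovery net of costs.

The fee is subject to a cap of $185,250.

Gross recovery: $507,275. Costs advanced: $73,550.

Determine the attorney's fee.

$136,980.75

Fee base (net of costs): $507,275 − $73,550 = $433,725
First $145,000 at 37% = $53,650.00
Next $107,500 at 32% = $34,400.00
Remaining $181,225 at 27% = $48,930.75
Fee: $53,650.00 + $34,400.00 + $48,930.75 = $136,980.75
$136,980.75 is under the $185,250 cap.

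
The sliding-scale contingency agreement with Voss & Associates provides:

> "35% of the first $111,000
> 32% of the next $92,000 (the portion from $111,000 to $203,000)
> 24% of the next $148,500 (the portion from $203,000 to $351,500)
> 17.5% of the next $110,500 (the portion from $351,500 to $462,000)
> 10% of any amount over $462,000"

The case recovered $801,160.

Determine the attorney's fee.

$157,183.50

First $111,000 at 35% = $38,850.00
Next $92,000 at 32% = $29,440.00
Next $148,500 at 24% = $35,640.00
Next $110,500 at 17.5% = $19,337.50
Remaining $339,160 at 10% = $33,916.00
Fee: $38,850.00 + $29,440.00 + $35,640.00 + $19,337.50 + $33,916.00 = $157,183.50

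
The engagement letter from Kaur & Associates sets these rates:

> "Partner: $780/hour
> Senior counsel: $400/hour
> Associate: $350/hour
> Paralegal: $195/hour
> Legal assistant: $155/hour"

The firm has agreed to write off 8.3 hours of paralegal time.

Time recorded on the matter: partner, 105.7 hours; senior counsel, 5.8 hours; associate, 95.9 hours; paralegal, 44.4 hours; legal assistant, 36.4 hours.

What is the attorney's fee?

Partner: 105.7 × $780 = $82,446.00
Senior counsel: 5.8 × $400 = $2,320.00
Associate: 95.9 × $350 = $33,565.00
Paralegal: 44.4 × $195 = $8,658.00
Legal assistant: 36.4 × $155 = $5,642.00
Subtotal: $132,631.00
Write-off: 8.3 × $195 = $1,618.50
Total: $132,631.00 − $1,618.50 = $131,012.50

$131,012.50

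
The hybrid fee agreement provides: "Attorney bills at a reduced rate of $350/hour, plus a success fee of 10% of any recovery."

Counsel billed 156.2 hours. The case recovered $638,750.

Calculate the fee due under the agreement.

$118,545.00

Hourly: 156.2 × $350 = $54,670.00
Success fee: 10% of $638,750 = $63,875.00
Total: $54,670.00 + $63,875.00 = $118,545.00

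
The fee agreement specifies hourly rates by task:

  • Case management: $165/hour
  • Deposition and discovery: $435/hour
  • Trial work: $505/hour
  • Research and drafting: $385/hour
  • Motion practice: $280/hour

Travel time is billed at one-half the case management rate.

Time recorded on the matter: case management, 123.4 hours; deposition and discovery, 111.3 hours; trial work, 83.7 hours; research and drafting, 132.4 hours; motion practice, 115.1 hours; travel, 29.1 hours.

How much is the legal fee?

Case management: 123.4 × $165 = $20,361.00
Deposition and discovery: 111.3 × $435 = $48,415.50
Trial work: 83.7 × $505 = $42,268.50
Research and drafting: 132.4 × $385 = $50,974.00
Motion practice: 115.1 × $280 = $32,228.00
Subtotal: $20,361.00 + $48,415.50 + $42,268.50 + $50,974.00 + $32,228.00 = $194,247.00
Travel: 29.1 × ($165 ÷ 2) = 29.1 × $82.50 = $2,400.75
Total: $194,247.00 + $2,400.75 = $196,647.75

$196,647.75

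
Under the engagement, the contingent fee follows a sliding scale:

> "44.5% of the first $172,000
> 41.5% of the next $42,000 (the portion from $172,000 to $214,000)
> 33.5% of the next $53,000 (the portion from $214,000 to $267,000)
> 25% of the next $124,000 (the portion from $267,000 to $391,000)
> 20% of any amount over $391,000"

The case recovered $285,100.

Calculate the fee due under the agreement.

$116,250.00

First $172,000 at 44.5% = $76,540.00
Next $42,000 at 41.5% = $17,430.00
Next $53,000 at 33.5% = $17,755.00
Remaining $18,100 at 25% = $4,525.00
Fee: $76,540.00 + $17,430.00 + $17,755.00 + $4,525.00 = $116,250.00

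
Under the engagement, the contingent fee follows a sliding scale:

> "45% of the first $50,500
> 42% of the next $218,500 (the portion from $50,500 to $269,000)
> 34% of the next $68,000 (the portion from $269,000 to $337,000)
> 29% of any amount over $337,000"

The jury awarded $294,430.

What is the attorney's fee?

$123,141.20

First $50,500 at 45% = $22,725.00
Next $218,500 at 42% = $91,770.00
Remaining $25,430 at 34% = $8,646.20
Fee: $22,725.00 + $91,770.00 + $8,646.20 = $123,141.20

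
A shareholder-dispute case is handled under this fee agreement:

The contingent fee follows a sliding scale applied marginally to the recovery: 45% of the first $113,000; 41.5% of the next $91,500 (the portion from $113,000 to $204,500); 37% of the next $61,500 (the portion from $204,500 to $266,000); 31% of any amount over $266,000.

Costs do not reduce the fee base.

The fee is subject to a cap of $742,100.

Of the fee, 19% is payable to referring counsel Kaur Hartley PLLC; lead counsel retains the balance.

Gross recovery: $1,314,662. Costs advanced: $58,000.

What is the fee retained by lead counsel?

Fee base is the gross recovery, $1,314,662; costs are reimbursed separately.
First $113,000 at 45% = $50,850.00
Next $91,500 at 41.5% = $37,972.50
Next $61,500 at 37% = $22,755.00
Remaining $1,048,662 at 31% = $325,085.22
Fee: $50,850.00 + $37,972.50 + $22,755.00 + $325,085.22 = $436,662.72
$436,662.72 is under the $742,100 cap.
Referral share: 19% of $436,662.72 = $82,965.92; lead counsel retains $436,662.72 − $82,965.92 = $353,696.80.

$353,696.80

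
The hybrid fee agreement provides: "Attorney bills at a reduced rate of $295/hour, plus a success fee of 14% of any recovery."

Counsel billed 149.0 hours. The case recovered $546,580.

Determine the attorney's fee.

Hourly: 149.0 × $295 = $43,955.00
Success fee: 14% of $546,580 = $76,521.20
Total: $43,955.00 + $76,521.20 = $120,476.20

$120,476.20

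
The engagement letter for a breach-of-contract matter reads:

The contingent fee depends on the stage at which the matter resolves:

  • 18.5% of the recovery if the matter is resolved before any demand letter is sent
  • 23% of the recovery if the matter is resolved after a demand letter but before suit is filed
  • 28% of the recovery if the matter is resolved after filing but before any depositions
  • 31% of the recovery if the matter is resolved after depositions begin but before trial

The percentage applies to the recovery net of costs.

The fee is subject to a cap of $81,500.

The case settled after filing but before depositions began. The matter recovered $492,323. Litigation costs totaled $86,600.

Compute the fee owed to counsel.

Fee base (net of costs): $492,323 − $86,600 = $405,723
The matter settled after filing but before depositions began, so the 28% rate applies.
$405,723 × 28% = $113,602.44
$113,602.44 exceeds the $81,500 cap, so the fee is capped at $81,500.00.

$81,500.00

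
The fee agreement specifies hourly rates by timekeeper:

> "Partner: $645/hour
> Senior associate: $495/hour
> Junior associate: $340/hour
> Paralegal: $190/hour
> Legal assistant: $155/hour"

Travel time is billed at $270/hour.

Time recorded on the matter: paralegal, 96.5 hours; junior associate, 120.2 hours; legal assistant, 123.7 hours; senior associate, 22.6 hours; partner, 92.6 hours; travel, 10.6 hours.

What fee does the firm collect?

Partner: 92.6 × $645 = $59,727.00
Senior associate: 22.6 × $495 = $11,187.00
Junior associate: 120.2 × $340 = $40,868.00
Paralegal: 96.5 × $190 = $18,335.00
Legal assistant: 123.7 × $155 = $19,173.50
Subtotal: $59,727.00 + $11,187.00 + $40,868.00 + $18,335.00 + $19,173.50 = $149,290.50
Travel: 10.6 × $270 = $2,862.00
Total: $149,290.50 + $2,862.00 = $152,152.50

$152,152.50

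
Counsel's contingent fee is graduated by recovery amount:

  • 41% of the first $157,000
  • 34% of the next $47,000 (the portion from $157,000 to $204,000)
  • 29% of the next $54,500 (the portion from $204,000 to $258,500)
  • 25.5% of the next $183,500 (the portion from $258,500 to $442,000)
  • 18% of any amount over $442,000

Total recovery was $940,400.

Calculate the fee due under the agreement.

First $157,000 at 41% = $64,370.00
Next $47,000 at 34% = $15,980.00
Next $54,500 at 29% = $15,805.00
Next $183,500 at 25.5% = $46,792.50
Remaining $498,400 at 18% = $89,712.00
Fee: $64,370.00 + $15,980.00 + $15,805.00 + $46,792.50 + $89,712.00 = $232,659.50

$232,659.50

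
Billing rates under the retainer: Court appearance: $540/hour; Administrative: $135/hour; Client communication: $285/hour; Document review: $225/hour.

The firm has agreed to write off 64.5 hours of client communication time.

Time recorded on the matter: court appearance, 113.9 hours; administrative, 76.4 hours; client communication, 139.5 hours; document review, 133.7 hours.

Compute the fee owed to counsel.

$123,277.50

Court appearance: 113.9 × $540 = $61,506.00
Administrative: 76.4 × $135 = $10,314.00
Client communication: 139.5 × $285 = $39,757.50
Document review: 133.7 × $225 = $30,082.50
Subtotal: $141,660.00
Write-off: 64.5 × $285 = $18,382.50
Total: $141,660.00 − $18,382.50 = $123,277.50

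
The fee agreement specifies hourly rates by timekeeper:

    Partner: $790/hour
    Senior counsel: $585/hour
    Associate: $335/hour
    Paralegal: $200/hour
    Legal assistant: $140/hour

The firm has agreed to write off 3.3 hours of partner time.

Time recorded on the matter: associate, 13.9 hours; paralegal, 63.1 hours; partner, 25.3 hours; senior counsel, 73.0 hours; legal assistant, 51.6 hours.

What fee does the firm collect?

Partner: 25.3 × $790 = $19,987.00
Senior counsel: 73.0 × $585 = $42,705.00
Associate: 13.9 × $335 = $4,656.50
Paralegal: 63.1 × $200 = $12,620.00
Legal assistant: 51.6 × $140 = $7,224.00
Subtotal: $87,192.50
Write-off: 3.3 × $790 = $2,607.00
Total: $87,192.50 − $2,607.00 = $84,585.50

$84,585.50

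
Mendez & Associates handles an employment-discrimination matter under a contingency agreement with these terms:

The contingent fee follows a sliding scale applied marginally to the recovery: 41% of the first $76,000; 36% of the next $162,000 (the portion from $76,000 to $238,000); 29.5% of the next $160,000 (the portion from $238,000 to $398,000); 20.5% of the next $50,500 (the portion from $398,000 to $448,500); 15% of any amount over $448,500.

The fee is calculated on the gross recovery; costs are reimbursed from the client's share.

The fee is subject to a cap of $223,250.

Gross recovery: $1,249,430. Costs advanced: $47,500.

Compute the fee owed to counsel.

Fee base is the gross recovery, $1,249,430; costs are reimbursed separately.
First $76,000 at 41% = $31,160.00
Next $162,000 at 36% = $58,320.00
Next $160,000 at 29.5% = $47,200.00
Next $50,500 at 20.5% = $10,352.50
Remaining $800,930 at 15% = $120,139.50
Fee: $31,160.00 + $58,320.00 + $47,200.00 + $10,352.50 + $120,139.50 = $267,172.00
$267,172.00 exceeds the $223,250 cap, so the fee is capped at $223,250.00.

$223,250.00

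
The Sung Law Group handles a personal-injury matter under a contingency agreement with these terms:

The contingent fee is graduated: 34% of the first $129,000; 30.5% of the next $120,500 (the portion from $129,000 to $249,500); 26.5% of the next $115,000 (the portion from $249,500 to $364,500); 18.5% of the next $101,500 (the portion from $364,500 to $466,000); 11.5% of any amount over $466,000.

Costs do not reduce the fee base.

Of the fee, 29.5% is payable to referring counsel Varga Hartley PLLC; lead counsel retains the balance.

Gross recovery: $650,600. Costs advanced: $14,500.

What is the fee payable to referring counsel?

Fee base is the gross recovery, $650,600; costs are reimbursed separately.
First $129,000 at 34% = $43,860.00
Next $120,500 at 30.5% = $36,752.50
Next $115,000 at 26.5% = $30,475.00
Next $101,500 at 18.5% = $18,777.50
Remaining $184,600 at 11.5% = $21,229.00
Fee: $43,860.00 + $36,752.50 + $30,475.00 + $18,777.50 + $21,229.00 = $151,094.00
Referral share: 29.5% of $151,094.00 = $44,572.73; lead counsel retains $151,094.00 − $44,572.73 = $106,521.27.

$44,572.73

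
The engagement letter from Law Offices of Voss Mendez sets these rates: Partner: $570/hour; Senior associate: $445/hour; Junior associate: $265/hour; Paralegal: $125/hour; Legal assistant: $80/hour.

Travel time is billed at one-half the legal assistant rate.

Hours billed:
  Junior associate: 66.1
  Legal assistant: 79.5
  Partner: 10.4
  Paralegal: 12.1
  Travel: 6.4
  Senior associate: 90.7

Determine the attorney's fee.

$71,934.50

Partner: 10.4 × $570 = $5,928.00
Senior associate: 90.7 × $445 = $40,361.50
Junior associate: 66.1 × $265 = $17,516.50
Paralegal: 12.1 × $125 = $1,512.50
Legal assistant: 79.5 × $80 = $6,360.00
Subtotal: $5,928.00 + $40,361.50 + $17,516.50 + $1,512.50 + $6,360.00 = $71,678.50
Travel: 6.4 × ($80 ÷ 2) = 6.4 × $40.00 = $256.00
Total: $71,678.50 + $256.00 = $71,934.50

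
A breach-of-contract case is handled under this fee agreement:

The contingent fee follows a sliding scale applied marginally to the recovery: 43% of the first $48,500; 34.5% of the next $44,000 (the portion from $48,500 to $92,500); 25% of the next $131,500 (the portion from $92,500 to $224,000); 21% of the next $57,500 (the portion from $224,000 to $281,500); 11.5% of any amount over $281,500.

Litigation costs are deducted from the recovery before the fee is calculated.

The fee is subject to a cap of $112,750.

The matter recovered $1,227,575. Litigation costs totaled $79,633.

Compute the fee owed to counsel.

Fee base (net of costs): $1,227,575 − $79,633 = $1,147,942
First $48,500 at 43% = $20,855.00
Next $44,000 at 34.5% = $15,180.00
Next $131,500 at 25% = $32,875.00
Next $57,500 at 21% = $12,075.00
Remaining $866,442 at 11.5% = $99,640.83
Fee: $20,855.00 + $15,180.00 + $32,875.00 + $12,075.00 + $99,640.83 = $180,625.83
$180,625.83 exceeds the $112,750 cap, so the fee is capped at $112,750.00.

$112,750.00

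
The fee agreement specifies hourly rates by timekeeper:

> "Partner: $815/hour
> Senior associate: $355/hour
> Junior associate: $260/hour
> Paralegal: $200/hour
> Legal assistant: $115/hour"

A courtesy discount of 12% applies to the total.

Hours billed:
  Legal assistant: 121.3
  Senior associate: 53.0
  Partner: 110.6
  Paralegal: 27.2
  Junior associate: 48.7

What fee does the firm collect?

Partner: 110.6 × $815 = $90,139.00
Senior associate: 53.0 × $355 = $18,815.00
Junior associate: 48.7 × $260 = $12,662.00
Paralegal: 27.2 × $200 = $5,440.00
Legal assistant: 121.3 × $115 = $13,949.50
Subtotal: $141,005.50
Less 12% discount: −$16,920.66
Total: $141,005.50 − $16,920.66 = $124,084.84

$124,084.84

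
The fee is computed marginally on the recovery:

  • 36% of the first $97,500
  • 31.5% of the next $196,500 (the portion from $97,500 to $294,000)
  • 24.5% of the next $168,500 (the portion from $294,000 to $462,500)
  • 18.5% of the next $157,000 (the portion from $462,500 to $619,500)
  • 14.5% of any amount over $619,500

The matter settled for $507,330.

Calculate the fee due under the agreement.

$146,573.55

First $97,500 at 36% = $35,100.00
Next $196,500 at 31.5% = $61,897.50
Next $168,500 at 24.5% = $41,282.50
Remaining $44,830 at 18.5% = $8,293.55
Fee: $35,100.00 + $61,897.50 + $41,282.50 + $8,293.55 = $146,573.55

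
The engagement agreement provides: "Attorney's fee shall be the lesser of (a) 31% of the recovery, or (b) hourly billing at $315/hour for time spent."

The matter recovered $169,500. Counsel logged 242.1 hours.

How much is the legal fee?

$52,545.00

(a) 31% of $169,500 = $52,545.00
(b) 242.1 × $315 = $76,261.50
The lesser is (a): $52,545.00.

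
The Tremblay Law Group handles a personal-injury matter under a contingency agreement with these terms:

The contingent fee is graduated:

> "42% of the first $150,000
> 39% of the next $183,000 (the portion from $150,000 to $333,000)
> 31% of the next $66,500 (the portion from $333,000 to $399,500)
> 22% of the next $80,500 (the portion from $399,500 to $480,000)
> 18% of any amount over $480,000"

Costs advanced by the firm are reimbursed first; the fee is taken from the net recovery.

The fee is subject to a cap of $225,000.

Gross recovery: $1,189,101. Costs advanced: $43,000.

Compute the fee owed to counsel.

$225,000.00

Fee base (net of costs): $1,189,101 − $43,000 = $1,146,101
First $150,000 at 42% = $63,000.00
Next $183,000 at 39% = $71,370.00
Next $66,500 at 31% = $20,615.00
Next $80,500 at 22% = $17,710.00
Remaining $666,101 at 18% = $119,898.18
Fee: $63,000.00 + $71,370.00 + $20,615.00 + $17,710.00 + $119,898.18 = $292,593.18
$292,593.18 exceeds the $225,000 cap, so the fee is capped at $225,000.00.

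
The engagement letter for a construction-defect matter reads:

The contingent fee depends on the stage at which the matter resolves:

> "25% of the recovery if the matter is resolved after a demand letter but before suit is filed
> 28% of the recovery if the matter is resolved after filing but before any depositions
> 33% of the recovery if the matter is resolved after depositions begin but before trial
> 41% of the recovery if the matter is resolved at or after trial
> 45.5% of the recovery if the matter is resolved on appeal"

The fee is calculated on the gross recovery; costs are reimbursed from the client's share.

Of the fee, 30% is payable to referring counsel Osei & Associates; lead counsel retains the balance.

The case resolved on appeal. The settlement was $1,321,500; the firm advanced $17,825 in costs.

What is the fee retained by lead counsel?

$420,897.75

Fee base is the gross recovery, $1,321,500; costs are reimbursed separately.
The matter resolved on appeal, so the 45.5% rate applies.
$1,321,500 × 45.5% = $601,282.50
Referral share: 30% of $601,282.50 = $180,384.75; lead counsel retains $601,282.50 − $180,384.75 = $420,897.75.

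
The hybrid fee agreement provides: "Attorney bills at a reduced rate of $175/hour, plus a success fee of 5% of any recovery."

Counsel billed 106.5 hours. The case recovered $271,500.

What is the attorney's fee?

$32,212.50

Hourly: 106.5 × $175 = $18,637.50
Success fee: 5% of $271,500 = $13,575.00
Total: $18,637.50 + $13,575.00 = $32,212.50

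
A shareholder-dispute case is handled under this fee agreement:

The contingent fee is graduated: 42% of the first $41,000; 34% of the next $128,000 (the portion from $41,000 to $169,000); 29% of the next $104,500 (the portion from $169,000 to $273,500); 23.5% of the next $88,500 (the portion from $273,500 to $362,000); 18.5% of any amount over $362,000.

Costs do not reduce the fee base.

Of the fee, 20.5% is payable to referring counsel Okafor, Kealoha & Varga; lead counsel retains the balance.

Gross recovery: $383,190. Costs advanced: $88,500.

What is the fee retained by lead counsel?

Fee base is the gross recovery, $383,190; costs are reimbursed separately.
First $41,000 at 42% = $17,220.00
Next $128,000 at 34% = $43,520.00
Next $104,500 at 29% = $30,305.00
Next $88,500 at 23.5% = $20,797.50
Remaining $21,190 at 18.5% = $3,920.15
Fee: $17,220.00 + $43,520.00 + $30,305.00 + $20,797.50 + $3,920.15 = $115,762.65
Referral share: 20.5% of $115,762.65 = $23,731.34; lead counsel retains $115,762.65 − $23,731.34 = $92,031.31.

$92,031.31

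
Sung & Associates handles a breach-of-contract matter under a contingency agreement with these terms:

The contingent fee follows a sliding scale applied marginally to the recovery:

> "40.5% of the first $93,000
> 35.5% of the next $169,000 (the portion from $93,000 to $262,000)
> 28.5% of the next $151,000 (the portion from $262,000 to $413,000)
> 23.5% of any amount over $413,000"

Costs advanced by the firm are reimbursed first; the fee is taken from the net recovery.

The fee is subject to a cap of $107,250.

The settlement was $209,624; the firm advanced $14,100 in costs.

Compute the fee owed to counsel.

$74,061.02

Fee base (net of costs): $209,624 − $14,100 = $195,524
First $93,000 at 40.5% = $37,665.00
Remaining $102,524 at 35.5% = $36,396.02
Fee: $37,665.00 + $36,396.02 = $74,061.02
$74,061.02 is under the $107,250 cap.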